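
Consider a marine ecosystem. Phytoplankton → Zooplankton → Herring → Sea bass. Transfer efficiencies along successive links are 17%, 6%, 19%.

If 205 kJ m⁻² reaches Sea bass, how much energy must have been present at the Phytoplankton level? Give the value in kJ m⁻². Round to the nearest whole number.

105779 kJ m⁻²

Cumulative transfer efficiency: 0.17 × 0.06 × 0.19 = 0.001938
Phytoplankton energy = 205 / 0.001938 = 105779 kJ m⁻²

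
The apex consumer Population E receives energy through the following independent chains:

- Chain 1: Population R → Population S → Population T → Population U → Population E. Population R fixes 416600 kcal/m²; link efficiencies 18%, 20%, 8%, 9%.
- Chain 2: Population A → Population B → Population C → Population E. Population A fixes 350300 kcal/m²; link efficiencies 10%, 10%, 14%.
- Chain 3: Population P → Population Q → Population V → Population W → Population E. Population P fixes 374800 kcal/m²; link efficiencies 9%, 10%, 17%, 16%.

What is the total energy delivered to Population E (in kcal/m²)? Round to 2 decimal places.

Chain 1: 416600 × 0.18 × 0.2 × 0.08 × 0.09 = 107.98272 kcal/m²
Chain 2: 350300 × 0.1 × 0.1 × 0.14 = 490.42 kcal/m²
Chain 3: 374800 × 0.09 × 0.1 × 0.17 × 0.16 = 91.75104 kcal/m²
Total at Population E: 107.98272 + 490.42 + 91.75104 = 690.15376 kcal/m²

690.15 kcal/m²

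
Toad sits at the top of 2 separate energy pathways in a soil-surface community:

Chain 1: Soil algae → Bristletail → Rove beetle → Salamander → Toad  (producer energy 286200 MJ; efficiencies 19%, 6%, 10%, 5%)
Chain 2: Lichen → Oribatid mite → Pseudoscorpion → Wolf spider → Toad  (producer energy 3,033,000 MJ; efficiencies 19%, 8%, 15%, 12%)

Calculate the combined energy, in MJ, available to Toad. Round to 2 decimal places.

846.14 MJ

Chain 1: 286200 × 0.19 × 0.06 × 0.1 × 0.05 = 16.3134 MJ
Chain 2: 3033000 × 0.19 × 0.08 × 0.15 × 0.12 = 829.8288 MJ
Total at Toad: 16.3134 + 829.8288 = 846.1422 MJ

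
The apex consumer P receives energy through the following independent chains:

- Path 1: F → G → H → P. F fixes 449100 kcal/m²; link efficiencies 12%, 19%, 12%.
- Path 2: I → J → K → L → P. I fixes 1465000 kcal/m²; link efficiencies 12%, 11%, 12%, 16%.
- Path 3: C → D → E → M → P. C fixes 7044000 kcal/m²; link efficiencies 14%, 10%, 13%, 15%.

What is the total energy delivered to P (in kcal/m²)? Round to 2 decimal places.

3523.04 kcal/m²

Path 1: 449100 × 0.12 × 0.19 × 0.12 = 1228.7376 kcal/m²
Path 2: 1465000 × 0.12 × 0.11 × 0.12 × 0.16 = 371.2896 kcal/m²
Path 3: 7044000 × 0.14 × 0.1 × 0.13 × 0.15 = 1923.012 kcal/m²
Total at P: 1228.7376 + 371.2896 + 1923.012 = 3523.0392 kcal/m²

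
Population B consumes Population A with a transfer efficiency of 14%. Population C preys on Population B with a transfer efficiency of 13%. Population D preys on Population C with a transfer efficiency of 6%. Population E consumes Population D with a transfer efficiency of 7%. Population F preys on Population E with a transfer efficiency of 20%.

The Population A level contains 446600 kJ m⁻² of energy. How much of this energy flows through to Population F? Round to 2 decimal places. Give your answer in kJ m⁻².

Population B: 446600 × 0.14 = 62524 kJ m⁻²
Population C: 62524 × 0.13 = 8128.12 kJ m⁻²
Population D: 8128.12 × 0.06 = 487.6872 kJ m⁻²
Population E: 487.6872 × 0.07 = 34.138104 kJ m⁻²
Population F: 34.138104 × 0.2 = 6.8276208 kJ m⁻²

6.83 kJ m⁻²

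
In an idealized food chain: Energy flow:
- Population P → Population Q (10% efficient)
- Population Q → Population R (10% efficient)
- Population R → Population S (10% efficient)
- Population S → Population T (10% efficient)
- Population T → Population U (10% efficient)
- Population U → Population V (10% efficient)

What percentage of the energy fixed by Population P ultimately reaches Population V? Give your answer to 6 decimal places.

0.000100%

Product of link efficiencies: 0.1 × 0.1 × 0.1 × 0.1 × 0.1 × 0.1 = 0.000001
As a percentage: 0.000001 × 100 = 0.000100%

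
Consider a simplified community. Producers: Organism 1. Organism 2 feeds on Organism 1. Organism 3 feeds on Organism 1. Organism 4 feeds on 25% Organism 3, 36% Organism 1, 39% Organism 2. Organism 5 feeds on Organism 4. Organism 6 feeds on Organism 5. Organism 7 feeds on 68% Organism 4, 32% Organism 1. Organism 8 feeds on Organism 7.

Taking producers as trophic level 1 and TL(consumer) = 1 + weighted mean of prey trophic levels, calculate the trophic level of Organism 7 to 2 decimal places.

3.12

Organism 2: 1 + 1 = 2
Organism 3: 1 + 1 = 2
Organism 4: 1 + (0.25×2 + 0.36×1 + 0.39×2) = 2.64
Organism 5: 1 + 2.64 = 3.64
Organism 6: 1 + 3.64 = 4.64
Organism 7: 1 + (0.68×2.64 + 0.32×1) = 3.1152
Organism 8: 1 + 3.1152 = 4.1152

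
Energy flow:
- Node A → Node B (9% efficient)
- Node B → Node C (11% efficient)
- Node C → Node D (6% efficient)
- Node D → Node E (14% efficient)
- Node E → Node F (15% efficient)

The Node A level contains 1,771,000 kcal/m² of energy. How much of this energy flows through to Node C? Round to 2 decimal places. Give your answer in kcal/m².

17532.90 kcal/m²

Node B: 1771000 × 0.09 = 159390 kcal/m²
Node C: 159390 × 0.11 = 17532.9 kcal/m²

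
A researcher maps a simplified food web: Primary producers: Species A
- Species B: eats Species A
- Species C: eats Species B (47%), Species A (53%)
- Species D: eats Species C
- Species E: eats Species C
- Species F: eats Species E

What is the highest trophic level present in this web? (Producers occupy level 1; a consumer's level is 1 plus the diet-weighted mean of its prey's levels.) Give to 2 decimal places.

Species B: 1 + 1 = 2
Species C: 1 + (0.47×2 + 0.53×1) = 2.47
Species D: 1 + 2.47 = 3.47
Species E: 1 + 2.47 = 3.47
Species F: 1 + 3.47 = 4.47

4.47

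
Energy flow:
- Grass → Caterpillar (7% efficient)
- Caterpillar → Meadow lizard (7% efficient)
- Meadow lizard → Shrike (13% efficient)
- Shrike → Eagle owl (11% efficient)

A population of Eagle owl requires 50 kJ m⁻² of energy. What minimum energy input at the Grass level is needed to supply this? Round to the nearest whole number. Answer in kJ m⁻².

Cumulative transfer efficiency: 0.07 × 0.07 × 0.13 × 0.11 = 0.00007007
Grass energy = 50 / 0.00007007 = 713572 kJ m⁻²

713572 kJ m⁻²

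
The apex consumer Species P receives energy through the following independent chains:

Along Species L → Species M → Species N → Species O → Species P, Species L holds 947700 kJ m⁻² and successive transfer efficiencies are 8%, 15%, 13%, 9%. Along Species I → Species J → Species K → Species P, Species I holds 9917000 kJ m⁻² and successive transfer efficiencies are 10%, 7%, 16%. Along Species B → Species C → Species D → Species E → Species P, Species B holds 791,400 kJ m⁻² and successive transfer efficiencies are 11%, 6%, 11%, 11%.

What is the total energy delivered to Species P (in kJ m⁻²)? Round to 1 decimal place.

Via Species L: 947700 × 0.08 × 0.15 × 0.13 × 0.09 = 133.05708 kJ m⁻²
Via Species I: 9917000 × 0.1 × 0.07 × 0.16 = 11107.04 kJ m⁻²
Via Species B: 791400 × 0.11 × 0.06 × 0.11 × 0.11 = 63.201204 kJ m⁻²
Total at Species P: 133.05708 + 11107.04 + 63.201204 = 11303.298284 kJ m⁻²

11303.3 kJ m⁻²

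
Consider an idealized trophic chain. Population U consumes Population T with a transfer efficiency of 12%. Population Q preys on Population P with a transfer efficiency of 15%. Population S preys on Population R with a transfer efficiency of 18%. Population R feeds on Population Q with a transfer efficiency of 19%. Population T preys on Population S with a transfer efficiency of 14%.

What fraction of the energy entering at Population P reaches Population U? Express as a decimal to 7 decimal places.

0.0000862

Product of link efficiencies: 0.15 × 0.19 × 0.18 × 0.14 × 0.12 = 0.000086184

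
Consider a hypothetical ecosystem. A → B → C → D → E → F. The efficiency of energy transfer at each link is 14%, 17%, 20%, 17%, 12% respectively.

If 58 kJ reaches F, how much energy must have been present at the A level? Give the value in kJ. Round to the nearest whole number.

Cumulative transfer efficiency: 0.14 × 0.17 × 0.2 × 0.17 × 0.12 = 0.000097104
A energy = 58 / 0.000097104 = 597298 kJ

597298 kJ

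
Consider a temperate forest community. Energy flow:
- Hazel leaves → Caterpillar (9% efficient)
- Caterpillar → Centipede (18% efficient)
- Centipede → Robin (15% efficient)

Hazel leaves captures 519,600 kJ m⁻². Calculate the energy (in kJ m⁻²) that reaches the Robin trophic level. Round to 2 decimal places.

1262.63 kJ m⁻²

Caterpillar: 519600 × 0.09 = 46764 kJ m⁻²
Centipede: 46764 × 0.18 = 8417.52 kJ m⁻²
Robin: 8417.52 × 0.15 = 1262.628 kJ m⁻²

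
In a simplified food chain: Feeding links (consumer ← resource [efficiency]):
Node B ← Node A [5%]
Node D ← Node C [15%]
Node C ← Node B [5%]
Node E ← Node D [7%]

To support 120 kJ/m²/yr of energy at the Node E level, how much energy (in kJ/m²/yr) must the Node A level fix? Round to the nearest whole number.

Cumulative transfer efficiency: 0.05 × 0.05 × 0.15 × 0.07 = 0.00002625
Node A energy = 120 / 0.00002625 = 4571429 kJ/m²/yr

4571429 kJ/m²/yr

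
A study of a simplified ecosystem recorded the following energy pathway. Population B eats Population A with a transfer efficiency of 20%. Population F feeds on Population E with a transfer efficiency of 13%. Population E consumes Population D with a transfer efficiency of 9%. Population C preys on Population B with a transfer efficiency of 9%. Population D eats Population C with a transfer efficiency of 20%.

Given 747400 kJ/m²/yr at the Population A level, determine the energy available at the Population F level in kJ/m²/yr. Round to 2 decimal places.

Population B: 747400 × 0.2 = 149480 kJ/m²/yr
Population C: 149480 × 0.09 = 13453.2 kJ/m²/yr
Population D: 13453.2 × 0.2 = 2690.64 kJ/m²/yr
Population E: 2690.64 × 0.09 = 242.1576 kJ/m²/yr
Population F: 242.1576 × 0.13 = 31.480488 kJ/m²/yr

31.48 kJ/m²/yr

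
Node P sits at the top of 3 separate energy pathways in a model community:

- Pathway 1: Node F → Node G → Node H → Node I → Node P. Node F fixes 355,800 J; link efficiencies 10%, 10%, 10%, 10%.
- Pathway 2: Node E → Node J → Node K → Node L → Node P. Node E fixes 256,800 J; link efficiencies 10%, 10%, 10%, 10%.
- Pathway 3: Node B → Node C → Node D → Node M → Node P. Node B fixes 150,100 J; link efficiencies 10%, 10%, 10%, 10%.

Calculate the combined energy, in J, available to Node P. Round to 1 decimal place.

76.3 J

Pathway 1: 355800 × 0.1 × 0.1 × 0.1 × 0.1 = 35.58 J
Pathway 2: 256800 × 0.1 × 0.1 × 0.1 × 0.1 = 25.68 J
Pathway 3: 150100 × 0.1 × 0.1 × 0.1 × 0.1 = 15.01 J
Total at Node P: 35.58 + 25.68 + 15.01 = 76.27 J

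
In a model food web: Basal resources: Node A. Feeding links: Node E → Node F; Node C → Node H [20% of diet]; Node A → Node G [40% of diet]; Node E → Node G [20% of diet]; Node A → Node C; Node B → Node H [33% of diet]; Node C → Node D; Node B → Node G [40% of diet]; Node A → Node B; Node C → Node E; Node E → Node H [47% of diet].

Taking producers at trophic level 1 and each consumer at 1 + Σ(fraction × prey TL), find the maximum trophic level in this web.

4

Node B: 1 + 1 = 2
Node C: 1 + 1 = 2
Node D: 1 + 2 = 3
Node E: 1 + 2 = 3
Node F: 1 + 3 = 4
Node G: 1 + (0.4×1 + 0.4×2 + 0.2×3) = 2.8
Node H: 1 + (0.47×3 + 0.2×2 + 0.33×2) = 3.47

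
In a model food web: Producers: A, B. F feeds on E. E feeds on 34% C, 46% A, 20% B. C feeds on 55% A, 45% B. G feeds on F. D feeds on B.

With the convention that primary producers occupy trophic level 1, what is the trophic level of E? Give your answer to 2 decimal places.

C: 1 + (0.55×1 + 0.45×1) = 2
D: 1 + 1 = 2
E: 1 + (0.34×2 + 0.46×1 + 0.2×1) = 2.34
F: 1 + 2.34 = 3.34
G: 1 + 3.34 = 4.34

2.34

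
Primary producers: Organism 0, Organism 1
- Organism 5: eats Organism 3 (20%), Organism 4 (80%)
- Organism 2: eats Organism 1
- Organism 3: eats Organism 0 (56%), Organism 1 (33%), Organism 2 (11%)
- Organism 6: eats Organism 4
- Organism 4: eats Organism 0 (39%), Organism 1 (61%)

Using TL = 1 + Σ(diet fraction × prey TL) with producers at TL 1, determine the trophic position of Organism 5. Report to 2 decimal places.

Organism 2: 1 + 1 = 2
Organism 3: 1 + (0.56×1 + 0.33×1 + 0.11×2) = 2.11
Organism 4: 1 + (0.39×1 + 0.61×1) = 2
Organism 5: 1 + (0.2×2.11 + 0.8×2) = 3.022
Organism 6: 1 + 2 = 3

3.02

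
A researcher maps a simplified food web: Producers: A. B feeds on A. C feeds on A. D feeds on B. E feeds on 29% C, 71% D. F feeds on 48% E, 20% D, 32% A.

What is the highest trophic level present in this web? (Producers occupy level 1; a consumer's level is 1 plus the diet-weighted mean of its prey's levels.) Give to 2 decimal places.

B: 1 + 1 = 2
C: 1 + 1 = 2
D: 1 + 2 = 3
E: 1 + (0.29×2 + 0.71×3) = 3.71
F: 1 + (0.48×3.71 + 0.2×3 + 0.32×1) = 3.7008

3.71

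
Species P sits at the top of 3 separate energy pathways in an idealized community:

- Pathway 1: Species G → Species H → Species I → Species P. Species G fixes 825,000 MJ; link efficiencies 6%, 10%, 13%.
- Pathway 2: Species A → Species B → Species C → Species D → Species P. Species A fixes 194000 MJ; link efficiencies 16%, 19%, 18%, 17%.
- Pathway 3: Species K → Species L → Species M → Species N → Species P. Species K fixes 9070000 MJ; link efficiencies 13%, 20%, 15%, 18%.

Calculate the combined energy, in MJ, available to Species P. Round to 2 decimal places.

Pathway 1: 825000 × 0.06 × 0.1 × 0.13 = 643.5 MJ
Pathway 2: 194000 × 0.16 × 0.19 × 0.18 × 0.17 = 180.46656 MJ
Pathway 3: 9070000 × 0.13 × 0.2 × 0.15 × 0.18 = 6367.14 MJ
Total at Species P: 643.5 + 180.46656 + 6367.14 = 7191.10656 MJ

7191.11 MJ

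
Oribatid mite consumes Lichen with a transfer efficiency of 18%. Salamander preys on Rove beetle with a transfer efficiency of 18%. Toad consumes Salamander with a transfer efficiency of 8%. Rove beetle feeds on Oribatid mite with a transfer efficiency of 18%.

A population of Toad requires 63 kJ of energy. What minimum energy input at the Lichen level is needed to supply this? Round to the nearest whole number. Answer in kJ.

135031 kJ

Cumulative transfer efficiency: 0.18 × 0.18 × 0.18 × 0.08 = 0.00046656
Lichen energy = 63 / 0.00046656 = 135031 kJ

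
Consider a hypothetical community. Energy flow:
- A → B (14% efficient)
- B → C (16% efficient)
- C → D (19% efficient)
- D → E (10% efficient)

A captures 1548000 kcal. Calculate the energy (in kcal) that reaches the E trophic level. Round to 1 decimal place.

658.8 kcal

B: 1548000 × 0.14 = 216720 kcal
C: 216720 × 0.16 = 34675.2 kcal
D: 34675.2 × 0.19 = 6588.288 kcal
E: 6588.288 × 0.1 = 658.8288 kcal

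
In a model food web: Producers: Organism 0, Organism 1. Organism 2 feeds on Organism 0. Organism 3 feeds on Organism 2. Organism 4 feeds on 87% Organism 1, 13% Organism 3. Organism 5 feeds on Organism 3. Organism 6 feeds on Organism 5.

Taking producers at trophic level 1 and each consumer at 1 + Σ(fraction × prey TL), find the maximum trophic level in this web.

5

Organism 2: 1 + 1 = 2
Organism 3: 1 + 2 = 3
Organism 4: 1 + (0.87×1 + 0.13×3) = 2.26
Organism 5: 1 + 3 = 4
Organism 6: 1 + 4 = 5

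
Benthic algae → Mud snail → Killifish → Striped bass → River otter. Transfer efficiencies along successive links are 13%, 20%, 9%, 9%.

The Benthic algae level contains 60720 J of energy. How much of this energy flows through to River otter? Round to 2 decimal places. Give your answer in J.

12.79 J

Mud snail: 60720 × 0.13 = 7893.6 J
Killifish: 7893.6 × 0.2 = 1578.72 J
Striped bass: 1578.72 × 0.09 = 142.0848 J
River otter: 142.0848 × 0.09 = 12.787632 J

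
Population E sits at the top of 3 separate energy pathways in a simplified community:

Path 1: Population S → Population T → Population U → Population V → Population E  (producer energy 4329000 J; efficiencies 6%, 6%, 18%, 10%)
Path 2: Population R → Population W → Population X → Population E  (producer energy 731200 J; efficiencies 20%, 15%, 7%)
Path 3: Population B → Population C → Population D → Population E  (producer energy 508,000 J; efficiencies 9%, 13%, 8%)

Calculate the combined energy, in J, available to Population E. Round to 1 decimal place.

Path 1: 4329000 × 0.06 × 0.06 × 0.18 × 0.1 = 280.5192 J
Path 2: 731200 × 0.2 × 0.15 × 0.07 = 1535.52 J
Path 3: 508000 × 0.09 × 0.13 × 0.08 = 475.488 J
Total at Population E: 280.5192 + 1535.52 + 475.488 = 2291.5272 J

2291.5 J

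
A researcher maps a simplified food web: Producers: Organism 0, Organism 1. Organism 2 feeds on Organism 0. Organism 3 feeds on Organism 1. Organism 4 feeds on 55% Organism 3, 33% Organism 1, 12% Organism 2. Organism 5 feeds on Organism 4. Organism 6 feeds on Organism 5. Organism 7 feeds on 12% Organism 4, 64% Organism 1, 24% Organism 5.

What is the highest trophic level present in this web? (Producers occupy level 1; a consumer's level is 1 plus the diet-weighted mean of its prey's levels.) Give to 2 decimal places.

Organism 2: 1 + 1 = 2
Organism 3: 1 + 1 = 2
Organism 4: 1 + (0.55×2 + 0.33×1 + 0.12×2) = 2.67
Organism 5: 1 + 2.67 = 3.67
Organism 6: 1 + 3.67 = 4.67
Organism 7: 1 + (0.12×2.67 + 0.64×1 + 0.24×3.67) = 2.8412

4.67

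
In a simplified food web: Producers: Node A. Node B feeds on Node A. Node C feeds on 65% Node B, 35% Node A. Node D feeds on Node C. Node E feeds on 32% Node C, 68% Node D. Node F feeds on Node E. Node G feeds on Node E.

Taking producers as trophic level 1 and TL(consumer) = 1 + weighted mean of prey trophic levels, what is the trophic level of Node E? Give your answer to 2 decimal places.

4.33

Node B: 1 + 1 = 2
Node C: 1 + (0.65×2 + 0.35×1) = 2.65
Node D: 1 + 2.65 = 3.65
Node E: 1 + (0.32×2.65 + 0.68×3.65) = 4.33
Node F: 1 + 4.33 = 5.33
Node G: 1 + 4.33 = 5.33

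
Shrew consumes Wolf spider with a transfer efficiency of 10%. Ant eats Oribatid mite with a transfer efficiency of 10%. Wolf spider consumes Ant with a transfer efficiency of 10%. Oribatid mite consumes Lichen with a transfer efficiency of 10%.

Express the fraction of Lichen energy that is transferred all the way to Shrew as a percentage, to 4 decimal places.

Product of link efficiencies: 0.1 × 0.1 × 0.1 × 0.1 = 0.0001
As a percentage: 0.0001 × 100 = 0.0100%

0.0100%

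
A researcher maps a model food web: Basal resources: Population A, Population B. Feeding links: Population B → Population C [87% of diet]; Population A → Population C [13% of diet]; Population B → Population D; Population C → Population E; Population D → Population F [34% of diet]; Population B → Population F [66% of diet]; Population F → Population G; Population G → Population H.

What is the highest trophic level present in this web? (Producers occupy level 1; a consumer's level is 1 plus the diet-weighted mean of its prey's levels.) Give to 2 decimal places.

4.34

Population C: 1 + (0.87×1 + 0.13×1) = 2
Population D: 1 + 1 = 2
Population E: 1 + 2 = 3
Population F: 1 + (0.34×2 + 0.66×1) = 2.34
Population G: 1 + 2.34 = 3.34
Population H: 1 + 3.34 = 4.34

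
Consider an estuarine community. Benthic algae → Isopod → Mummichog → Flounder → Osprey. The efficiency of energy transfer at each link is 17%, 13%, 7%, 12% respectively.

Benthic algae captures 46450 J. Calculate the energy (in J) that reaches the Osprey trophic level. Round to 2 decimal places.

8.62 J

Isopod: 46450 × 0.17 = 7896.5 J
Mummichog: 7896.5 × 0.13 = 1026.545 J
Flounder: 1026.545 × 0.07 = 71.85815 J
Osprey: 71.85815 × 0.12 = 8.622978 J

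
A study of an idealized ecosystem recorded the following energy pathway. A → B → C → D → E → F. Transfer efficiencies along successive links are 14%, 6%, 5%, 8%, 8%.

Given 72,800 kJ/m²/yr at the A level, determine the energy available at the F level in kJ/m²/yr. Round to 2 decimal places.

0.20 kJ/m²/yr

B: 72800 × 0.14 = 10192 kJ/m²/yr
C: 10192 × 0.06 = 611.52 kJ/m²/yr
D: 611.52 × 0.05 = 30.576 kJ/m²/yr
E: 30.576 × 0.08 = 2.44608 kJ/m²/yr
F: 2.44608 × 0.08 = 0.1956864 kJ/m²/yr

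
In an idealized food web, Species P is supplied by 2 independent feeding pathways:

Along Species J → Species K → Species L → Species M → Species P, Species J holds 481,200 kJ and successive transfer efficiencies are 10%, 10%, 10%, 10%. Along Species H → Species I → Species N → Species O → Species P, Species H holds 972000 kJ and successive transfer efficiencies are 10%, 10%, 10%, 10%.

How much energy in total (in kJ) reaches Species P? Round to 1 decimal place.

145.3 kJ

Via Species J: 481200 × 0.1 × 0.1 × 0.1 × 0.1 = 48.12 kJ
Via Species H: 972000 × 0.1 × 0.1 × 0.1 × 0.1 = 97.2 kJ
Total at Species P: 48.12 + 97.2 = 145.32 kJ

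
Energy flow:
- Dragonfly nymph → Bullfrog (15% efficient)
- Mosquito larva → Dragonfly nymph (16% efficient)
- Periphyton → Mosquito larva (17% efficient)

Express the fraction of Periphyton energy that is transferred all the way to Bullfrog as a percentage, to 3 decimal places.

0.408%

Product of link efficiencies: 0.17 × 0.16 × 0.15 = 0.00408
As a percentage: 0.00408 × 100 = 0.408%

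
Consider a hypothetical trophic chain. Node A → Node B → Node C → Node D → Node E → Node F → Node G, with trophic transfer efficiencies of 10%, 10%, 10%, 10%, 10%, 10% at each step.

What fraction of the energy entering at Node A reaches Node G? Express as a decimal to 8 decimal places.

Product of link efficiencies: 0.1 × 0.1 × 0.1 × 0.1 × 0.1 × 0.1 = 0.000001

0.00000100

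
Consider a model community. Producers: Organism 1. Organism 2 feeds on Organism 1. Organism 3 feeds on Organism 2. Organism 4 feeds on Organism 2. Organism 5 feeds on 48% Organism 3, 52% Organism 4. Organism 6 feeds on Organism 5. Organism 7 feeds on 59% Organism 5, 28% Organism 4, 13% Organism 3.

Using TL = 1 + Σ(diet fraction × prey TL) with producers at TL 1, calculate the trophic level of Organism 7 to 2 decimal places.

Organism 2: 1 + 1 = 2
Organism 3: 1 + 2 = 3
Organism 4: 1 + 2 = 3
Organism 5: 1 + (0.48×3 + 0.52×3) = 4
Organism 6: 1 + 4 = 5
Organism 7: 1 + (0.59×4 + 0.28×3 + 0.13×3) = 4.59

4.59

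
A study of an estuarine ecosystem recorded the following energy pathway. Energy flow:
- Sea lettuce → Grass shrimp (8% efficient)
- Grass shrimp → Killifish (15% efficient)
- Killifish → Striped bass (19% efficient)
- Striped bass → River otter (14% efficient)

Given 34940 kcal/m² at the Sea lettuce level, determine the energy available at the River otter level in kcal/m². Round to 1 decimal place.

11.2 kcal/m²

Grass shrimp: 34940 × 0.08 = 2795.2 kcal/m²
Killifish: 2795.2 × 0.15 = 419.28 kcal/m²
Striped bass: 419.28 × 0.19 = 79.6632 kcal/m²
River otter: 79.6632 × 0.14 = 11.152848 kcal/m²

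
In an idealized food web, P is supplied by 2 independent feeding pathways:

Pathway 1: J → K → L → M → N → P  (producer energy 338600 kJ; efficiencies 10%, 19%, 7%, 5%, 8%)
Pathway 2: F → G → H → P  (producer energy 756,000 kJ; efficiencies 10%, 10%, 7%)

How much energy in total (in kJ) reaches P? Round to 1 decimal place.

Pathway 1: 338600 × 0.1 × 0.19 × 0.07 × 0.05 × 0.08 = 1.801352 kJ
Pathway 2: 756000 × 0.1 × 0.1 × 0.07 = 529.2 kJ
Total at P: 1.801352 + 529.2 = 531.001352 kJ

531.0 kJ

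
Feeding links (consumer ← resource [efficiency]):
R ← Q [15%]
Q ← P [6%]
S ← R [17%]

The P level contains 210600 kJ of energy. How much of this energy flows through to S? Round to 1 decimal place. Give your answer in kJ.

322.2 kJ

Q: 210600 × 0.06 = 12636 kJ
R: 12636 × 0.15 = 1895.4 kJ
S: 1895.4 × 0.17 = 322.218 kJ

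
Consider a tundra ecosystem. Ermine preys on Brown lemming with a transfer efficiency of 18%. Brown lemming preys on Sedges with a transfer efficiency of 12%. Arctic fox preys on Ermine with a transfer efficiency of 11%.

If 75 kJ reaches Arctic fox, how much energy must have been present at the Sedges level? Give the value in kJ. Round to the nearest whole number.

Cumulative transfer efficiency: 0.12 × 0.18 × 0.11 = 0.002376
Sedges energy = 75 / 0.002376 = 31566 kJ

31566 kJ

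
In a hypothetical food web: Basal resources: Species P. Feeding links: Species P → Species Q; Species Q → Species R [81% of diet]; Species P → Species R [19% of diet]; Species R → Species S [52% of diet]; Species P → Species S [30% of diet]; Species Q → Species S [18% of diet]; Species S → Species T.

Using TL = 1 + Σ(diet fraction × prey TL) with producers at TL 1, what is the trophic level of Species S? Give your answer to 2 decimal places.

3.12

Species Q: 1 + 1 = 2
Species R: 1 + (0.81×2 + 0.19×1) = 2.81
Species S: 1 + (0.52×2.81 + 0.3×1 + 0.18×2) = 3.1212
Species T: 1 + 3.1212 = 4.1212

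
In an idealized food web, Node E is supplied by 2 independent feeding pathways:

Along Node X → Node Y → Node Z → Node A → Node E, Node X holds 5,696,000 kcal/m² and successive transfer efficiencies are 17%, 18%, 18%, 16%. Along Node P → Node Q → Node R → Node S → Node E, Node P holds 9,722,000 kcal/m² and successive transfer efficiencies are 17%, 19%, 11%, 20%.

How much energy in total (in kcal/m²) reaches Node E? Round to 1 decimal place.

11928.2 kcal/m²

Via Node X: 5696000 × 0.17 × 0.18 × 0.18 × 0.16 = 5019.77088 kcal/m²
Via Node P: 9722000 × 0.17 × 0.19 × 0.11 × 0.2 = 6908.4532 kcal/m²
Total at Node E: 5019.77088 + 6908.4532 = 11928.22408 kcal/m²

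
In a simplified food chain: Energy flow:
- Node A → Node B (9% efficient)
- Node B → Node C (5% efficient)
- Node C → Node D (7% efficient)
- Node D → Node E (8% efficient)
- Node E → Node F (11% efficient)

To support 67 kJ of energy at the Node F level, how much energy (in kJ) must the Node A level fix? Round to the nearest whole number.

24170274 kJ

Cumulative transfer efficiency: 0.09 × 0.05 × 0.07 × 0.08 × 0.11 = 0.000002772
Node A energy = 67 / 0.000002772 = 24170274 kJ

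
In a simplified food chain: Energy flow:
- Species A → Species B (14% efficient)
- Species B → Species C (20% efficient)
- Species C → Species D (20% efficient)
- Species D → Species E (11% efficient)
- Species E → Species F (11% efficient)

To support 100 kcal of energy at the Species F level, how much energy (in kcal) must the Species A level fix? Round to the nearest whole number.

Cumulative transfer efficiency: 0.14 × 0.2 × 0.2 × 0.11 × 0.11 = 0.00006776
Species A energy = 100 / 0.00006776 = 1475797 kcal

1475797 kcal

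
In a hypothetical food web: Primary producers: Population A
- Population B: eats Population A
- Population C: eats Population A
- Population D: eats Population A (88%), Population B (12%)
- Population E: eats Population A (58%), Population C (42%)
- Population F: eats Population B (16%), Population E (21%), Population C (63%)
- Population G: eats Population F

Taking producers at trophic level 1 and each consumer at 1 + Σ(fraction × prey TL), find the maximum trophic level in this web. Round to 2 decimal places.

Population B: 1 + 1 = 2
Population C: 1 + 1 = 2
Population D: 1 + (0.88×1 + 0.12×2) = 2.12
Population E: 1 + (0.58×1 + 0.42×2) = 2.42
Population F: 1 + (0.16×2 + 0.21×2.42 + 0.63×2) = 3.0882
Population G: 1 + 3.0882 = 4.0882

4.09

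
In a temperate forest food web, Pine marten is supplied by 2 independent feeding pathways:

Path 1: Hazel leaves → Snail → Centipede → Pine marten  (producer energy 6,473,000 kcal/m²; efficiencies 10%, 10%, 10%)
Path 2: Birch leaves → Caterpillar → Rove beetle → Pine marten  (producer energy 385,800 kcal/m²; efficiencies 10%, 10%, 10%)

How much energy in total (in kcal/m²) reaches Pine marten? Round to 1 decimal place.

6858.8 kcal/m²

Path 1: 6473000 × 0.1 × 0.1 × 0.1 = 6473 kcal/m²
Path 2: 385800 × 0.1 × 0.1 × 0.1 = 385.8 kcal/m²
Total at Pine marten: 6473 + 385.8 = 6858.8 kcal/m²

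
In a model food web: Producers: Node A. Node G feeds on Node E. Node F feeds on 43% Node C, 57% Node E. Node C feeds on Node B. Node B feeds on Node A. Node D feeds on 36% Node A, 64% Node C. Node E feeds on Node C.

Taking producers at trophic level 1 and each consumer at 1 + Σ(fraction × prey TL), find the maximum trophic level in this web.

Node B: 1 + 1 = 2
Node C: 1 + 2 = 3
Node D: 1 + (0.36×1 + 0.64×3) = 3.28
Node E: 1 + 3 = 4
Node F: 1 + (0.43×3 + 0.57×4) = 4.57
Node G: 1 + 4 = 5

5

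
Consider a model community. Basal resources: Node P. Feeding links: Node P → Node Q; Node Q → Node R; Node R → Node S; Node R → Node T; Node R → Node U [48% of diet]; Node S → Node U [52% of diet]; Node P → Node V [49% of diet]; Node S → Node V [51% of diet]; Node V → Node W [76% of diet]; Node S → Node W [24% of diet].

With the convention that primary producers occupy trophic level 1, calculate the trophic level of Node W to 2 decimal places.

Node Q: 1 + 1 = 2
Node R: 1 + 2 = 3
Node S: 1 + 3 = 4
Node T: 1 + 3 = 4
Node U: 1 + (0.48×3 + 0.52×4) = 4.52
Node V: 1 + (0.49×1 + 0.51×4) = 3.53
Node W: 1 + (0.76×3.53 + 0.24×4) = 4.6428

4.64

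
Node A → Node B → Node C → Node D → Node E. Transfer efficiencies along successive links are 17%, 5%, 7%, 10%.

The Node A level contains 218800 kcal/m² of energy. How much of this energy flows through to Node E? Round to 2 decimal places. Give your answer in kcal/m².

Node B: 218800 × 0.17 = 37196 kcal/m²
Node C: 37196 × 0.05 = 1859.8 kcal/m²
Node D: 1859.8 × 0.07 = 130.186 kcal/m²
Node E: 130.186 × 0.1 = 13.0186 kcal/m²

13.02 kcal/m²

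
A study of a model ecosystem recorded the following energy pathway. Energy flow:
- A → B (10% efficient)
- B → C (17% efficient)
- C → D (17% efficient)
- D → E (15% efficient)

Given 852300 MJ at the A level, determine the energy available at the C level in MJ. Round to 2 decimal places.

B: 852300 × 0.1 = 85230 MJ
C: 85230 × 0.17 = 14489.1 MJ

14489.10 MJ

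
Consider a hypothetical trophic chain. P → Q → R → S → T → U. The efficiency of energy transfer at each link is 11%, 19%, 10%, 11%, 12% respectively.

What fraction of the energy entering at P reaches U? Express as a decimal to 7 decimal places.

0.0000276

Product of link efficiencies: 0.11 × 0.19 × 0.1 × 0.11 × 0.12 = 0.000027588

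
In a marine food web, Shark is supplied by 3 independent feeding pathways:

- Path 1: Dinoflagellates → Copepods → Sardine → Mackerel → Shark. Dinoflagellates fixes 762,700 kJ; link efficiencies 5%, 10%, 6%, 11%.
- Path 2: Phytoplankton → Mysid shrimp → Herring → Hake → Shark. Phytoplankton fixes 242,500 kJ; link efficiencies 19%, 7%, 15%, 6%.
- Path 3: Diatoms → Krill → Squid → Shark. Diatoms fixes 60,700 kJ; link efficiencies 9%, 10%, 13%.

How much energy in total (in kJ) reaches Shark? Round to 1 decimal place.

Path 1: 762700 × 0.05 × 0.1 × 0.06 × 0.11 = 25.1691 kJ
Path 2: 242500 × 0.19 × 0.07 × 0.15 × 0.06 = 29.02725 kJ
Path 3: 60700 × 0.09 × 0.1 × 0.13 = 71.019 kJ
Total at Shark: 25.1691 + 29.02725 + 71.019 = 125.21535 kJ

125.2 kJ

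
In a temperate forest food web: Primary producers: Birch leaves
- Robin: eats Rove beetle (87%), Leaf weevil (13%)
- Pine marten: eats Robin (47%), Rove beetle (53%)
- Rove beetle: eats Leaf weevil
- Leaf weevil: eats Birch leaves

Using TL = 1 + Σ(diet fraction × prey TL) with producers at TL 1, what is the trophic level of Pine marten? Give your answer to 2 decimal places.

4.41

Leaf weevil: 1 + 1 = 2
Rove beetle: 1 + 2 = 3
Robin: 1 + (0.87×3 + 0.13×2) = 3.87
Pine marten: 1 + (0.47×3.87 + 0.53×3) = 4.4089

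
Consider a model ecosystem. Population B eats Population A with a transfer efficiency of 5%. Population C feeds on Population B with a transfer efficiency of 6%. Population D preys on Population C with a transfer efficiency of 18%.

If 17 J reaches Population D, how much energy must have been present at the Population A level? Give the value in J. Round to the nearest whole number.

31481 J

Cumulative transfer efficiency: 0.05 × 0.06 × 0.18 = 0.00054
Population A energy = 17 / 0.00054 = 31481 J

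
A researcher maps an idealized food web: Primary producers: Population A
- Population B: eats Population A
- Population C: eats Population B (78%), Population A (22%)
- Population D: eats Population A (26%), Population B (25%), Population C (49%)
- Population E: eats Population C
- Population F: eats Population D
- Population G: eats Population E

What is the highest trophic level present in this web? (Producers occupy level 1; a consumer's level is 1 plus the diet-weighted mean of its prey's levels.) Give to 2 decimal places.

Population B: 1 + 1 = 2
Population C: 1 + (0.78×2 + 0.22×1) = 2.78
Population D: 1 + (0.26×1 + 0.25×2 + 0.49×2.78) = 3.1222
Population E: 1 + 2.78 = 3.78
Population F: 1 + 3.1222 = 4.1222
Population G: 1 + 3.78 = 4.78

4.78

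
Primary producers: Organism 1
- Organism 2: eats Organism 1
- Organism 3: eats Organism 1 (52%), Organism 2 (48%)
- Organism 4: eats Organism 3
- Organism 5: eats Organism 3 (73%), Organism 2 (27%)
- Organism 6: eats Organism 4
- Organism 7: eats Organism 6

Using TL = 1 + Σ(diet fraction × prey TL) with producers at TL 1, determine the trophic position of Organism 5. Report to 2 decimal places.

Organism 2: 1 + 1 = 2
Organism 3: 1 + (0.52×1 + 0.48×2) = 2.48
Organism 4: 1 + 2.48 = 3.48
Organism 5: 1 + (0.73×2.48 + 0.27×2) = 3.3504
Organism 6: 1 + 3.48 = 4.48
Organism 7: 1 + 4.48 = 5.48

3.35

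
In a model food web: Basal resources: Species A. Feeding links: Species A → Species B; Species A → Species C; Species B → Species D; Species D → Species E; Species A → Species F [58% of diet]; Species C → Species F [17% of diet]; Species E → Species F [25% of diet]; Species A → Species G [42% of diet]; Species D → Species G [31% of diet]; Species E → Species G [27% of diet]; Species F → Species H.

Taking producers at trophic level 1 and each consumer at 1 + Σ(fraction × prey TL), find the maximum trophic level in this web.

Species B: 1 + 1 = 2
Species C: 1 + 1 = 2
Species D: 1 + 2 = 3
Species E: 1 + 3 = 4
Species F: 1 + (0.58×1 + 0.17×2 + 0.25×4) = 2.92
Species G: 1 + (0.42×1 + 0.31×3 + 0.27×4) = 3.43
Species H: 1 + 2.92 = 3.92

4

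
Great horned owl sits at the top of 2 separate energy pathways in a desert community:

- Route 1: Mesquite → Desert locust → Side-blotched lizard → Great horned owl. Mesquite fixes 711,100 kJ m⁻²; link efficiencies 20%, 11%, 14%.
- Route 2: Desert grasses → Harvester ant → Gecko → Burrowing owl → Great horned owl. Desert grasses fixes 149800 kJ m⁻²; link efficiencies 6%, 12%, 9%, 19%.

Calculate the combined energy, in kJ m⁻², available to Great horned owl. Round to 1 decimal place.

2208.6 kJ m⁻²

Route 1: 711100 × 0.2 × 0.11 × 0.14 = 2190.188 kJ m⁻²
Route 2: 149800 × 0.06 × 0.12 × 0.09 × 0.19 = 18.443376 kJ m⁻²
Total at Great horned owl: 2190.188 + 18.443376 = 2208.631376 kJ m⁻²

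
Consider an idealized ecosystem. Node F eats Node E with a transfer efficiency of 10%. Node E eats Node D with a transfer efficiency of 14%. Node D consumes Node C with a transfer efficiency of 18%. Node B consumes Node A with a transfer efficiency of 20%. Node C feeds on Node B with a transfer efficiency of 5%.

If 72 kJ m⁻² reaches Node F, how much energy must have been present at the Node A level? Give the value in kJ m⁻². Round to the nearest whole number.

Cumulative transfer efficiency: 0.2 × 0.05 × 0.18 × 0.14 × 0.1 = 0.0000252
Node A energy = 72 / 0.0000252 = 2857143 kJ m⁻²

2857143 kJ m⁻²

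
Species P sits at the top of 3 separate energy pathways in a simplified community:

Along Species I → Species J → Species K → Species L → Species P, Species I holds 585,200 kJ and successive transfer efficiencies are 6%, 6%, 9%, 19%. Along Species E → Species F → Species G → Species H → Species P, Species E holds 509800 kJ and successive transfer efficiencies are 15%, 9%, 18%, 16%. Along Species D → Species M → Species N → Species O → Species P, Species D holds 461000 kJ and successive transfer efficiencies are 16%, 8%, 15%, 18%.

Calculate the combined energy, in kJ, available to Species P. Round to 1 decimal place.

393.6 kJ

Via Species I: 585200 × 0.06 × 0.06 × 0.09 × 0.19 = 36.024912 kJ
Via Species E: 509800 × 0.15 × 0.09 × 0.18 × 0.16 = 198.21024 kJ
Via Species D: 461000 × 0.16 × 0.08 × 0.15 × 0.18 = 159.3216 kJ
Total at Species P: 36.024912 + 198.21024 + 159.3216 = 393.556752 kJ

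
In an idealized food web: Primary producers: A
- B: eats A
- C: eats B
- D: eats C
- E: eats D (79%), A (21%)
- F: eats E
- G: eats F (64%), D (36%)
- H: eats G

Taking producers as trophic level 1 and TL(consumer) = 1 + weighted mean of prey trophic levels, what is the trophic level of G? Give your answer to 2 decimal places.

5.88

B: 1 + 1 = 2
C: 1 + 2 = 3
D: 1 + 3 = 4
E: 1 + (0.79×4 + 0.21×1) = 4.37
F: 1 + 4.37 = 5.37
G: 1 + (0.64×5.37 + 0.36×4) = 5.8768
H: 1 + 5.8768 = 6.8768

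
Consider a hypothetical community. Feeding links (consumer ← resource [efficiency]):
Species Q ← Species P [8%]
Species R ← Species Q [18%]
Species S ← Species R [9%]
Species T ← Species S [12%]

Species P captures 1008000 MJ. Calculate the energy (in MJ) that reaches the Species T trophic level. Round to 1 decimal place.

156.8 MJ

Species Q: 1008000 × 0.08 = 80640 MJ
Species R: 80640 × 0.18 = 14515.2 MJ
Species S: 14515.2 × 0.09 = 1306.368 MJ
Species T: 1306.368 × 0.12 = 156.76416 MJ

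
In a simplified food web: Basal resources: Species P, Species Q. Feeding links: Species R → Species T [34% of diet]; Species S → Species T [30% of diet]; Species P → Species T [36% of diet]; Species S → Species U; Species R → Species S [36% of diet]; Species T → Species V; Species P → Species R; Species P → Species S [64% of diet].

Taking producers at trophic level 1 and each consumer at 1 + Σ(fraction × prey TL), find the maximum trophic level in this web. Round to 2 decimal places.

3.75

Species R: 1 + 1 = 2
Species S: 1 + (0.36×2 + 0.64×1) = 2.36
Species T: 1 + (0.34×2 + 0.3×2.36 + 0.36×1) = 2.748
Species U: 1 + 2.36 = 3.36
Species V: 1 + 2.748 = 3.748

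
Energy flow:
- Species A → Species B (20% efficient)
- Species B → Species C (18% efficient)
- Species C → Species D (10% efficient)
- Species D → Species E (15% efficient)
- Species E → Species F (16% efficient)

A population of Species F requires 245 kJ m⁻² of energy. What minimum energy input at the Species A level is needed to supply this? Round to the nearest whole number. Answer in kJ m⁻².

2835648 kJ m⁻²

Cumulative transfer efficiency: 0.2 × 0.18 × 0.1 × 0.15 × 0.16 = 0.0000864
Species A energy = 245 / 0.0000864 = 2835648 kJ m⁻²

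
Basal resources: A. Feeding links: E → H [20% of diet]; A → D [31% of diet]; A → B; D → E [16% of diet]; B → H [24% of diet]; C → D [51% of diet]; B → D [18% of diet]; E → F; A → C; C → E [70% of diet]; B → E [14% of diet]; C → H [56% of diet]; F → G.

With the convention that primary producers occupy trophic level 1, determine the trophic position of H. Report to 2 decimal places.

3.22

B: 1 + 1 = 2
C: 1 + 1 = 2
D: 1 + (0.51×2 + 0.18×2 + 0.31×1) = 2.69
E: 1 + (0.16×2.69 + 0.14×2 + 0.7×2) = 3.1104
F: 1 + 3.1104 = 4.1104
G: 1 + 4.1104 = 5.1104
H: 1 + (0.2×3.1104 + 0.56×2 + 0.24×2) = 3.22208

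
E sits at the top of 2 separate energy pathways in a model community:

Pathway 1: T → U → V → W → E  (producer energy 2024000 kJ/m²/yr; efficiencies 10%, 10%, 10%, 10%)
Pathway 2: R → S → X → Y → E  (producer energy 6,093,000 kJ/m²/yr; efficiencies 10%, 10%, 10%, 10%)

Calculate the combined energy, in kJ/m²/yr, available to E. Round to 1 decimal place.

Pathway 1: 2024000 × 0.1 × 0.1 × 0.1 × 0.1 = 202.4 kJ/m²/yr
Pathway 2: 6093000 × 0.1 × 0.1 × 0.1 × 0.1 = 609.3 kJ/m²/yr
Total at E: 202.4 + 609.3 = 811.7 kJ/m²/yr

811.7 kJ/m²/yr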